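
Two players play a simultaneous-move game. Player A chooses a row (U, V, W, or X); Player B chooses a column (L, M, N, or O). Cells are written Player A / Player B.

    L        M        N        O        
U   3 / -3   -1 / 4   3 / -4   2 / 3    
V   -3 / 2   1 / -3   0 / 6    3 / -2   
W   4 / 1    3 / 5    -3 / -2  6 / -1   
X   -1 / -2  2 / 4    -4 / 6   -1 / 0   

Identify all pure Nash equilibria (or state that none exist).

(W, M)

A profile is a Nash equilibrium when each player is best-responding to the other.
Player A's best responses — vs L: W (payoff 4); vs M: W (payoff 3); vs N: U (payoff 3); vs O: W (payoff 6).
Player B's best responses — vs U: M (payoff 4); vs V: N (payoff 6); vs W: M (payoff 5); vs X: N (payoff 6).
The only mutual best response is (W, M); neither player gains by switching there.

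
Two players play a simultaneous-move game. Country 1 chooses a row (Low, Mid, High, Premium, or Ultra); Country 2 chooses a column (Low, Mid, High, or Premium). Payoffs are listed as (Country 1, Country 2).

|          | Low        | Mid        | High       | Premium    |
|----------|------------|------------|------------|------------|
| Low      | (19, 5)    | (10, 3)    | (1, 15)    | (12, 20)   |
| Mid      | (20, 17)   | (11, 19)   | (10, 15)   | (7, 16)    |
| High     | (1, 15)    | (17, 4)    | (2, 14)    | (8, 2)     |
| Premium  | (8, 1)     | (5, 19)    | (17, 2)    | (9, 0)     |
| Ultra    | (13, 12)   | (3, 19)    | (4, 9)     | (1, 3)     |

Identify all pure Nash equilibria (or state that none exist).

(Low, Premium)

Find each player's best response to every opponent strategy; NE are the intersections.
Country 1's best responses — vs Low: Mid (payoff 20); vs Mid: High (payoff 17); vs High: Premium (payoff 17); vs Premium: Low (payoff 12).
Country 2's best responses — vs Low: Premium (payoff 20); vs Mid: Mid (payoff 19); vs High: Low (payoff 15); vs Premium: Mid (payoff 19); vs Ultra: Mid (payoff 19).
The only mutual best response is (Low, Premium); neither player gains by switching there.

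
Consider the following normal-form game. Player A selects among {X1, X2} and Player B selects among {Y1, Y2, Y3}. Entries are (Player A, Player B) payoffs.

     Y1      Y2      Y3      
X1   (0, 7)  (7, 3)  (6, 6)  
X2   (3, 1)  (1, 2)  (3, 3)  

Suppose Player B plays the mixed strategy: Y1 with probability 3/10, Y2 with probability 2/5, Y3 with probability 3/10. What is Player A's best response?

X1

Player A's best reply maximizes expected payoff against the mix.
X1: (3/10)·0 + (2/5)·7 + (3/10)·6 = 23/5
X2: (3/10)·3 + (2/5)·1 + (3/10)·3 = 11/5
Highest expected payoff is 23/5, from X1.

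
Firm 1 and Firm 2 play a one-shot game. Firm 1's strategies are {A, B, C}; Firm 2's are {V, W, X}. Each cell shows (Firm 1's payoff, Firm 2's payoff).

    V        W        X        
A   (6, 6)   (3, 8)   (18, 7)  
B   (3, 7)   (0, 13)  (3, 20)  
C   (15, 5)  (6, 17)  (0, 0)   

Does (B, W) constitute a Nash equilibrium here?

No

Holding Firm 2 at W: Firm 1 gets 0 from B but could get 6 by switching to C. Firm 1 has a profitable deviation.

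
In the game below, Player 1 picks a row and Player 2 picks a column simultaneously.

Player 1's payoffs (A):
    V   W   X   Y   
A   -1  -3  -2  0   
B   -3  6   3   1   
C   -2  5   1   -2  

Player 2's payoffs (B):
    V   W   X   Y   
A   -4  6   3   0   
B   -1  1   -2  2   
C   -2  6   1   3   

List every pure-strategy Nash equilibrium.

(B, Y)

Find each player's best response to every opponent strategy; NE are the intersections.
Player 1's best responses — vs V: A (payoff -1); vs W: B (payoff 6); vs X: B (payoff 3); vs Y: B (payoff 1).
Player 2's best responses — vs A: W (payoff 6); vs B: Y (payoff 2); vs C: W (payoff 6).
The only mutual best response is (B, Y); neither player gains by switching there.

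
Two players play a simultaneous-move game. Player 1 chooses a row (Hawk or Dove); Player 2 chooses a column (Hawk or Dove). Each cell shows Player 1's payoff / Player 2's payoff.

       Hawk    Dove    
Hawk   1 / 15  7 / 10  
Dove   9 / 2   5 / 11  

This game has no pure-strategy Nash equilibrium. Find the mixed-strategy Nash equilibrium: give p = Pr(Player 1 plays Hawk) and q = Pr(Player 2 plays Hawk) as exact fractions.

In a mixed NE each player is indifferent between their pure strategies, so the opponent's mix sets the indifference.
Player 2 indifferent between Hawk and Dove: p·15 + (1−p)·2 = p·10 + (1−p)·11 ⟹ 2 + 13p = 11 + (-1)p ⟹ p = 9/14.
Player 1 indifferent between Hawk and Dove: q·1 + (1−q)·7 = q·9 + (1−q)·5 ⟹ 7 + (-6)q = 5 + 4q ⟹ q = 1/5.

p = 9/14, q = 1/5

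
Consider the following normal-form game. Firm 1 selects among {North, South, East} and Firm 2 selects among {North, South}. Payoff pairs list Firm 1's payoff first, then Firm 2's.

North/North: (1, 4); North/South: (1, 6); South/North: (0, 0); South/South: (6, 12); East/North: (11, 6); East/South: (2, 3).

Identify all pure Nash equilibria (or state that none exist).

(South, South) and (East, North)

Check mutual best responses: a cell is a NE iff neither player can gain by unilaterally deviating.
Firm 1's best responses — vs North: East (payoff 11); vs South: South (payoff 6).
Firm 2's best responses — vs North: South (payoff 6); vs South: South (payoff 12); vs East: North (payoff 6).
Mutual best responses occur at (South, South) and (East, North); at each, neither player gains by switching.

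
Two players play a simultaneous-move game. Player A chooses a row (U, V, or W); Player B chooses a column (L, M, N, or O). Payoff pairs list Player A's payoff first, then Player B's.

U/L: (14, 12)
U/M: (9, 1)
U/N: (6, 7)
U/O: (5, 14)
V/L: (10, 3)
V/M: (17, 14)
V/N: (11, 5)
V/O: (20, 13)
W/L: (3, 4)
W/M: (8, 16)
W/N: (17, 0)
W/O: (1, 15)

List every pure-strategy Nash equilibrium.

(V, M)

A profile is a Nash equilibrium when each player is best-responding to the other.
Player A's best responses — vs L: U (payoff 14); vs M: V (payoff 17); vs N: W (payoff 17); vs O: V (payoff 20).
Player B's best responses — vs U: O (payoff 14); vs V: M (payoff 14); vs W: M (payoff 16).
The only mutual best response is (V, M); neither player gains by switching there.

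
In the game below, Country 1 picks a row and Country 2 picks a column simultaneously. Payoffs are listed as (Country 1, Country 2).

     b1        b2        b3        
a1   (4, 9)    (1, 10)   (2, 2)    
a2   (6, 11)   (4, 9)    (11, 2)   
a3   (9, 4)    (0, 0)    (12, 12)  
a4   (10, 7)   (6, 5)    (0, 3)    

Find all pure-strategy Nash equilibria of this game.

(a3, b3) and (a4, b1)

Find each player's best response to every opponent strategy; NE are the intersections.
Country 1's best responses — vs b1: a4 (payoff 10); vs b2: a4 (payoff 6); vs b3: a3 (payoff 12).
Country 2's best responses — vs a1: b2 (payoff 10); vs a2: b1 (payoff 11); vs a3: b3 (payoff 12); vs a4: b1 (payoff 7).
Mutual best responses occur at (a3, b3) and (a4, b1); at each, neither player gains by switching.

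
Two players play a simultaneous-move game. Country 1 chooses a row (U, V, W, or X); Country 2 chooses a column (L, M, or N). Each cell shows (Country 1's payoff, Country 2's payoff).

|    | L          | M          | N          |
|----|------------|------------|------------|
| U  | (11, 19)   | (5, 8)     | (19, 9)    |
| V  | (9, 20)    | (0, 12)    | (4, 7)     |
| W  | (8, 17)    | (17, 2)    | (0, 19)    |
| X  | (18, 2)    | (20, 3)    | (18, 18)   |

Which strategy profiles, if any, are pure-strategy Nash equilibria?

Check mutual best responses: a cell is a NE iff neither player can gain by unilaterally deviating.
Country 1's best responses — vs L: X (payoff 18); vs M: X (payoff 20); vs N: U (payoff 19).
Country 2's best responses — vs U: L (payoff 19); vs V: L (payoff 20); vs W: N (payoff 19); vs X: N (payoff 18).
No cell has both players best-responding. For instance, Country 1's best reply to M is X, but against X Country 2 prefers N over M.

None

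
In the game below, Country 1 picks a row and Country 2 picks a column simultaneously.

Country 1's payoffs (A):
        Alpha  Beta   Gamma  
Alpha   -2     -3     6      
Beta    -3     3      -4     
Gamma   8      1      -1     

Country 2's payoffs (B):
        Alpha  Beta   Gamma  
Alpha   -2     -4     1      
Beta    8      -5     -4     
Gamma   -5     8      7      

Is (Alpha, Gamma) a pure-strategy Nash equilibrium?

Yes

Holding Country 2 at Gamma: Country 1 gets 6 from Alpha, versus -4 from Beta, -1 from Gamma. No profitable deviation for Country 1.
Holding Country 1 at Alpha: Country 2 gets 1 from Gamma, versus -2 from Alpha, -4 from Beta. No profitable deviation for Country 2 either.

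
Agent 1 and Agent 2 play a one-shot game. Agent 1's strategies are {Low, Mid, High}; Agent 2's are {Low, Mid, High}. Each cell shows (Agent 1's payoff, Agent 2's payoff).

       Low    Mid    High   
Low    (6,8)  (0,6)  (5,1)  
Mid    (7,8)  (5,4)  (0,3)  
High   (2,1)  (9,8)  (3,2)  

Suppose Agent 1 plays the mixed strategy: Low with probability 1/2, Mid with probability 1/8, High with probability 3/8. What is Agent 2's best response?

Mid

Agent 2's best reply maximizes expected payoff against the mix.
Low: (1/2)·8 + (1/8)·8 + (3/8)·1 = 43/8
Mid: (1/2)·6 + (1/8)·4 + (3/8)·8 = 13/2
High: (1/2)·1 + (1/8)·3 + (3/8)·2 = 13/8
Highest expected payoff is 13/2, from Mid.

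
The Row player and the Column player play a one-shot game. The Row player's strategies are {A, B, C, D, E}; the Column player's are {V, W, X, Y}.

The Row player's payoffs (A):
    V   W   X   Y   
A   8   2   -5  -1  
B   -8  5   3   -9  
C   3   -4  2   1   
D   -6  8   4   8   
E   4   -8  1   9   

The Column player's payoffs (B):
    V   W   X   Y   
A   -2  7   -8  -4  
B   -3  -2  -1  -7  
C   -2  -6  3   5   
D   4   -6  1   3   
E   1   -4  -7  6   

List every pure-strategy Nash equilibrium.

(E, Y)

Check mutual best responses: a cell is a NE iff neither player can gain by unilaterally deviating.
The Row player's best responses — vs V: A (payoff 8); vs W: D (payoff 8); vs X: D (payoff 4); vs Y: E (payoff 9).
The Column player's best responses — vs A: W (payoff 7); vs B: X (payoff -1); vs C: Y (payoff 5); vs D: V (payoff 4); vs E: Y (payoff 6).
The only mutual best response is (E, Y); neither player gains by switching there.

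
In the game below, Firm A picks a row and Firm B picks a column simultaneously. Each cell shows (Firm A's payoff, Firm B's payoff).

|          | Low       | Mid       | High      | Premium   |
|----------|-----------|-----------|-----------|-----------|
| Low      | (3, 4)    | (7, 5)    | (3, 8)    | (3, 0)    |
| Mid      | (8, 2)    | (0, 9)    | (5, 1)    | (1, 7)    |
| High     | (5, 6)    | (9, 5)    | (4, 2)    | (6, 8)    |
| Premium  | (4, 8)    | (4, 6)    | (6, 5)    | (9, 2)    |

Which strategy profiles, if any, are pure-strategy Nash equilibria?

There is no pure-strategy Nash equilibrium

Check mutual best responses: a cell is a NE iff neither player can gain by unilaterally deviating.
Firm A's best responses — vs Low: Mid (payoff 8); vs Mid: High (payoff 9); vs High: Premium (payoff 6); vs Premium: Premium (payoff 9).
Firm B's best responses — vs Low: High (payoff 8); vs Mid: Mid (payoff 9); vs High: Premium (payoff 8); vs Premium: Low (payoff 8).
No cell has both players best-responding. For instance, Firm A's best reply to High is Premium, but against Premium Firm B prefers Low over High.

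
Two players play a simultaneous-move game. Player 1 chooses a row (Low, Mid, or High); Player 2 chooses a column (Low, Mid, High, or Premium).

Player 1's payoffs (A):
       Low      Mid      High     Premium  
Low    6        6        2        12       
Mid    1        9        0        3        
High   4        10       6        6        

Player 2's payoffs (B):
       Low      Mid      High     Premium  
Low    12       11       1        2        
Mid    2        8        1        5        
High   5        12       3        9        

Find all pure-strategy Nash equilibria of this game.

(Low, Low) and (High, Mid)

A profile is a Nash equilibrium when each player is best-responding to the other.
Player 1's best responses — vs Low: Low (payoff 6); vs Mid: High (payoff 10); vs High: High (payoff 6); vs Premium: Low (payoff 12).
Player 2's best responses — vs Low: Low (payoff 12); vs Mid: Mid (payoff 8); vs High: Mid (payoff 12).
Mutual best responses occur at (Low, Low) and (High, Mid); at each, neither player gains by switching.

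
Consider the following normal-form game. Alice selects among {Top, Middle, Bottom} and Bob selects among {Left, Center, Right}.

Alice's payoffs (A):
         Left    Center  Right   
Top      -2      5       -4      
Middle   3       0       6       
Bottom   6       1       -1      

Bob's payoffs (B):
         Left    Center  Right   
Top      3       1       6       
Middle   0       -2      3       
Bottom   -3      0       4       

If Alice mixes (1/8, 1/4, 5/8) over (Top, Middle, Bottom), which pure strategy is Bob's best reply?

Right

Compute Bob's expected payoff from each pure strategy against the given mix.
Left: (1/8)·3 + (1/4)·0 + (5/8)·(-3) = -3/2
Center: (1/8)·1 + (1/4)·(-2) + (5/8)·0 = -3/8
Right: (1/8)·6 + (1/4)·3 + (5/8)·4 = 4
Highest expected payoff is 4, from Right.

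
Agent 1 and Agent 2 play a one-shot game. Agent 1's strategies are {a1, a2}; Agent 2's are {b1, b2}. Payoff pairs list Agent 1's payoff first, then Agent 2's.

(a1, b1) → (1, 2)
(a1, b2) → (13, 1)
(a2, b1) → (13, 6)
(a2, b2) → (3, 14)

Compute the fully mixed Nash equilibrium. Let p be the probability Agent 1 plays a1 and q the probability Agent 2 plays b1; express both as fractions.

p = 8/9, q = 5/11

In a mixed NE each player is indifferent between their pure strategies, so the opponent's mix sets the indifference.
Agent 2 indifferent between b1 and b2: p·2 + (1−p)·6 = p·1 + (1−p)·14 ⟹ 6 + (-4)p = 14 + (-13)p ⟹ p = 8/9.
Agent 1 indifferent between a1 and a2: q·1 + (1−q)·13 = q·13 + (1−q)·3 ⟹ 13 + (-12)q = 3 + 10q ⟹ q = 5/11.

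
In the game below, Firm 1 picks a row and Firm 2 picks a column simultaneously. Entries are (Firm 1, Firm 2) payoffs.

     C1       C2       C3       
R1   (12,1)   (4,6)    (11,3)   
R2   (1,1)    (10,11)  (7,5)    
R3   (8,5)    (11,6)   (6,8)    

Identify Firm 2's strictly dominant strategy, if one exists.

Check whether one of Firm 2's strategies beats all alternatives regardless of what the opponent does.
C1 is not dominant: against R1, C2 gives 6 > 1.
C2 is not dominant: against R3, C3 gives 8 > 6.
C3 is not dominant: against R1, C2 gives 6 > 3.
No single strategy is best against every opponent action.

No strictly dominant strategy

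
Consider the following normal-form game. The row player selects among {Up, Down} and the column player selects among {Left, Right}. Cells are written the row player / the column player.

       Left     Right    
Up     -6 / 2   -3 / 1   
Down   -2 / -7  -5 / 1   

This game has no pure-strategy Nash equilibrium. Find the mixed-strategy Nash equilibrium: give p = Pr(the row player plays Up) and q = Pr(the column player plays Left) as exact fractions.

Each player's mixing probability is pinned down by making the *other* player indifferent.
The column player indifferent between Left and Right: p·2 + (1−p)·(-7) = p·1 + (1−p)·1 ⟹ (-7) + 9p = 1 + 0p ⟹ p = 8/9.
The row player indifferent between Up and Down: q·(-6) + (1−q)·(-3) = q·(-2) + (1−q)·(-5) ⟹ (-3) + (-3)q = (-5) + 3q ⟹ q = 1/3.

p = 8/9, q = 1/3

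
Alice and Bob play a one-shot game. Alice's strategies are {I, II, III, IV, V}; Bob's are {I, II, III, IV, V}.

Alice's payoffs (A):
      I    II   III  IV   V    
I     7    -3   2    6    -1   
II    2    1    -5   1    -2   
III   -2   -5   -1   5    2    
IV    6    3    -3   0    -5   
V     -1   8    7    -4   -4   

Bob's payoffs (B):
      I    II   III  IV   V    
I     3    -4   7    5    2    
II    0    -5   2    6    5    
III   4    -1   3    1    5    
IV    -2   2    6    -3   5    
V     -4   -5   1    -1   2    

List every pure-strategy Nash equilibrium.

(III, V)

A profile is a Nash equilibrium when each player is best-responding to the other.
Alice's best responses — vs I: I (payoff 7); vs II: V (payoff 8); vs III: V (payoff 7); vs IV: I (payoff 6); vs V: III (payoff 2).
Bob's best responses — vs I: III (payoff 7); vs II: IV (payoff 6); vs III: V (payoff 5); vs IV: III (payoff 6); vs V: V (payoff 2).
The only mutual best response is (III, V); neither player gains by switching there.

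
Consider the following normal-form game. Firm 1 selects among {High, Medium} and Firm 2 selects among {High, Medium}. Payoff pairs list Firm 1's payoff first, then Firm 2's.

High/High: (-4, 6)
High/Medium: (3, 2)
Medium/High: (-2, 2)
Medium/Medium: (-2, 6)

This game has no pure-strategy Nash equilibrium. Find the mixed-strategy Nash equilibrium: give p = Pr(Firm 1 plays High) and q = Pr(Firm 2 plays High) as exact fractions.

p = 1/2, q = 5/7

In a mixed NE each player is indifferent between their pure strategies, so the opponent's mix sets the indifference.
Firm 2 indifferent between High and Medium: p·6 + (1−p)·2 = p·2 + (1−p)·6 ⟹ 2 + 4p = 6 + (-4)p ⟹ p = 1/2.
Firm 1 indifferent between High and Medium: q·(-4) + (1−q)·3 = q·(-2) + (1−q)·(-2) ⟹ 3 + (-7)q = (-2) + 0q ⟹ q = 5/7.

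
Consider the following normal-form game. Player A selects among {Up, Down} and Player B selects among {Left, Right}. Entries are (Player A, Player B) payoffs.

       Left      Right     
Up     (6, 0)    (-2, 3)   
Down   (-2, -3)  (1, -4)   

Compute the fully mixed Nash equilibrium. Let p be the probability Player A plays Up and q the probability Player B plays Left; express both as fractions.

p = 1/4, q = 3/11

In a mixed NE each player is indifferent between their pure strategies, so the opponent's mix sets the indifference.
Player B indifferent between Left and Right: p·0 + (1−p)·(-3) = p·3 + (1−p)·(-4) ⟹ (-3) + 3p = (-4) + 7p ⟹ p = 1/4.
Player A indifferent between Up and Down: q·6 + (1−q)·(-2) = q·(-2) + (1−q)·1 ⟹ (-2) + 8q = 1 + (-3)q ⟹ q = 3/11.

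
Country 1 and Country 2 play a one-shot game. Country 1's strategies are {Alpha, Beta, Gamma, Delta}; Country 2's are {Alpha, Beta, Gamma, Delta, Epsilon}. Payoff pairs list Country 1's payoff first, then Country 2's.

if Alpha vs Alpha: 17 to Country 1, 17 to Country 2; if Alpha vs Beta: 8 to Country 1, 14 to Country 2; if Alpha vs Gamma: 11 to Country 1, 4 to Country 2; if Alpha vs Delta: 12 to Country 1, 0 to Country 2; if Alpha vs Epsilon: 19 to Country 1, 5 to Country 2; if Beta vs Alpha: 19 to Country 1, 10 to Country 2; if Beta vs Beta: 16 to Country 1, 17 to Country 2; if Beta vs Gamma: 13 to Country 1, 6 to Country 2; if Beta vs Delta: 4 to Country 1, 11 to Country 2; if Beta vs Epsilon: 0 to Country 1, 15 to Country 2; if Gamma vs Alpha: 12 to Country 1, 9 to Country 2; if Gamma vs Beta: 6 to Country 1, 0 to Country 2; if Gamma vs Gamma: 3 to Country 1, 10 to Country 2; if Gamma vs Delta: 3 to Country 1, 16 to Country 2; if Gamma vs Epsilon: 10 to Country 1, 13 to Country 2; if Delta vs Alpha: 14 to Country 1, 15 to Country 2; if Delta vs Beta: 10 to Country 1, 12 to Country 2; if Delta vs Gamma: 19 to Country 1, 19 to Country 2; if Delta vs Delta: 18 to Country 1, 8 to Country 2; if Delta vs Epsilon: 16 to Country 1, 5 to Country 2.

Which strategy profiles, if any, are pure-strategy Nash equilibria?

A profile is a Nash equilibrium when each player is best-responding to the other.
Country 1's best responses — vs Alpha: Beta (payoff 19); vs Beta: Beta (payoff 16); vs Gamma: Delta (payoff 19); vs Delta: Delta (payoff 18); vs Epsilon: Alpha (payoff 19).
Country 2's best responses — vs Alpha: Alpha (payoff 17); vs Beta: Beta (payoff 17); vs Gamma: Delta (payoff 16); vs Delta: Gamma (payoff 19).
Mutual best responses occur at (Beta, Beta) and (Delta, Gamma); at each, neither player gains by switching.

(Beta, Beta) and (Delta, Gamma)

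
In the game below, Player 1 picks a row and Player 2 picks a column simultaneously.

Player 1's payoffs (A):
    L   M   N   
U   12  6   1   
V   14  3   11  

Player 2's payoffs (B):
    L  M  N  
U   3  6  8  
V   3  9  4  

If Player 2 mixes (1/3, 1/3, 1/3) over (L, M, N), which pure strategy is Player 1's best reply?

Player 1's best reply maximizes expected payoff against the mix.
U: (1/3)·12 + (1/3)·6 + (1/3)·1 = 19/3
V: (1/3)·14 + (1/3)·3 + (1/3)·11 = 28/3
Highest expected payoff is 28/3, from V.

V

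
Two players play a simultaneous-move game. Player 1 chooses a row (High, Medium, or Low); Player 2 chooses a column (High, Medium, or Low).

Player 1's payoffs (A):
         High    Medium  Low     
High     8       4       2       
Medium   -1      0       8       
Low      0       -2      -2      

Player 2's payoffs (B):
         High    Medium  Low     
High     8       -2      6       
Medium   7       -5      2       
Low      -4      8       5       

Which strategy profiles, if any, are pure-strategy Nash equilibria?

(High, High)

A profile is a Nash equilibrium when each player is best-responding to the other.
Player 1's best responses — vs High: High (payoff 8); vs Medium: High (payoff 4); vs Low: Medium (payoff 8).
Player 2's best responses — vs High: High (payoff 8); vs Medium: High (payoff 7); vs Low: Medium (payoff 8).
The only mutual best response is (High, High); neither player gains by switching there.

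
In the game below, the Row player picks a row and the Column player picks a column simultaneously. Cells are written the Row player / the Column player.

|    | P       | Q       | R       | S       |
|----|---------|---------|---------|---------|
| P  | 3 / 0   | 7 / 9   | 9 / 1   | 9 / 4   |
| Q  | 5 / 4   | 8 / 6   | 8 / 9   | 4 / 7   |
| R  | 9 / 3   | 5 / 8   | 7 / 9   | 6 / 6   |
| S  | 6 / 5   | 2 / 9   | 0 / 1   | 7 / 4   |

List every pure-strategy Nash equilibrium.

None

Check mutual best responses: a cell is a NE iff neither player can gain by unilaterally deviating.
The Row player's best responses — vs P: R (payoff 9); vs Q: Q (payoff 8); vs R: P (payoff 9); vs S: P (payoff 9).
The Column player's best responses — vs P: Q (payoff 9); vs Q: R (payoff 9); vs R: R (payoff 9); vs S: Q (payoff 9).
No cell has both players best-responding. For instance, the Row player's best reply to Q is Q, but against Q the Column player prefers R over Q.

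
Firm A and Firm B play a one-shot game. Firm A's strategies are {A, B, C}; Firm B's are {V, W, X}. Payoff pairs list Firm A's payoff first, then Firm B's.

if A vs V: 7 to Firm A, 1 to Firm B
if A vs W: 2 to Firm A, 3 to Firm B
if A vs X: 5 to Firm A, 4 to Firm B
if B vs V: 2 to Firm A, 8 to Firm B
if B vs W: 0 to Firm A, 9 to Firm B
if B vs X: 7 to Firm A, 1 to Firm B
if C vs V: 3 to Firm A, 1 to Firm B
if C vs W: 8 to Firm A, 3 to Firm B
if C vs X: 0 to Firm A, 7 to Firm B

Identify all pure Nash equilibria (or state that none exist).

There is no pure-strategy Nash equilibrium

A profile is a Nash equilibrium when each player is best-responding to the other.
Firm A's best responses — vs V: A (payoff 7); vs W: C (payoff 8); vs X: B (payoff 7).
Firm B's best responses — vs A: X (payoff 4); vs B: W (payoff 9); vs C: X (payoff 7).
No cell has both players best-responding. For instance, Firm A's best reply to W is C, but against C Firm B prefers X over W.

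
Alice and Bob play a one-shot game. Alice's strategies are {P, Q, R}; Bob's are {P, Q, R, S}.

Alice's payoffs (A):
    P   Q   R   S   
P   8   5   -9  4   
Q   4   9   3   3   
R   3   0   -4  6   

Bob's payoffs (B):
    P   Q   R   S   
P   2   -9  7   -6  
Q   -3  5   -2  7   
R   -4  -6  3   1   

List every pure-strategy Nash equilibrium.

A profile is a Nash equilibrium when each player is best-responding to the other.
Alice's best responses — vs P: P (payoff 8); vs Q: Q (payoff 9); vs R: Q (payoff 3); vs S: R (payoff 6).
Bob's best responses — vs P: R (payoff 7); vs Q: S (payoff 7); vs R: R (payoff 3).
No cell has both players best-responding. For instance, Alice's best reply to S is R, but against R Bob prefers R over S.

There is no pure-strategy Nash equilibrium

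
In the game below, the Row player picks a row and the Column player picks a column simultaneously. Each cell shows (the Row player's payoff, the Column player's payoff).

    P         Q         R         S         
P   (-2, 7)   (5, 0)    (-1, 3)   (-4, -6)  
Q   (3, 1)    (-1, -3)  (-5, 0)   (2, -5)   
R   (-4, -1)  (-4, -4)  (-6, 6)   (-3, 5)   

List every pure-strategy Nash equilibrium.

(Q, P)

Find each player's best response to every opponent strategy; NE are the intersections.
The Row player's best responses — vs P: Q (payoff 3); vs Q: P (payoff 5); vs R: P (payoff -1); vs S: Q (payoff 2).
The Column player's best responses — vs P: P (payoff 7); vs Q: P (payoff 1); vs R: R (payoff 6).
The only mutual best response is (Q, P); neither player gains by switching there.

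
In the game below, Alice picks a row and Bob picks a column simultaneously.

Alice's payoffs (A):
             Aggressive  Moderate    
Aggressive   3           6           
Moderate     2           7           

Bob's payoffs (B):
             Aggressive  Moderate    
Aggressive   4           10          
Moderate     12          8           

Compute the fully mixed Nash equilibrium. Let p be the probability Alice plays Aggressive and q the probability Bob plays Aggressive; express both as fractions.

p = 2/5, q = 1/2

In a mixed NE each player is indifferent between their pure strategies, so the opponent's mix sets the indifference.
Bob indifferent between Aggressive and Moderate: p·4 + (1−p)·12 = p·10 + (1−p)·8 ⟹ 12 + (-8)p = 8 + 2p ⟹ p = 2/5.
Alice indifferent between Aggressive and Moderate: q·3 + (1−q)·6 = q·2 + (1−q)·7 ⟹ 6 + (-3)q = 7 + (-5)q ⟹ q = 1/2.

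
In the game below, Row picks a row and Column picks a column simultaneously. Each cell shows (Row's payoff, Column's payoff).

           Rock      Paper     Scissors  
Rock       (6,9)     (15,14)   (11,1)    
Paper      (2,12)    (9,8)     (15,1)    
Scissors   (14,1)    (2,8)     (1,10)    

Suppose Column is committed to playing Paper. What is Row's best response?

Rock

With Column fixed at Paper, Row's payoffs are: Rock → 15, Paper → 9, Scissors → 2.
The maximum is 15, achieved by Rock.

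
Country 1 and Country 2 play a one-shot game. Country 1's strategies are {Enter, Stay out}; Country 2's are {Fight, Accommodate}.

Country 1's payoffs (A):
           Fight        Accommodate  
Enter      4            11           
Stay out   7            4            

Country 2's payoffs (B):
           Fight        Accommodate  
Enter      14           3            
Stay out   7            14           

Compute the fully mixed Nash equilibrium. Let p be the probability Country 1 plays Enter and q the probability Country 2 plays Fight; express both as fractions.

In a mixed NE each player is indifferent between their pure strategies, so the opponent's mix sets the indifference.
Country 2 indifferent between Fight and Accommodate: p·14 + (1−p)·7 = p·3 + (1−p)·14 ⟹ 7 + 7p = 14 + (-11)p ⟹ p = 7/18.
Country 1 indifferent between Enter and Stay out: q·4 + (1−q)·11 = q·7 + (1−q)·4 ⟹ 11 + (-7)q = 4 + 3q ⟹ q = 7/10.

p = 7/18, q = 7/10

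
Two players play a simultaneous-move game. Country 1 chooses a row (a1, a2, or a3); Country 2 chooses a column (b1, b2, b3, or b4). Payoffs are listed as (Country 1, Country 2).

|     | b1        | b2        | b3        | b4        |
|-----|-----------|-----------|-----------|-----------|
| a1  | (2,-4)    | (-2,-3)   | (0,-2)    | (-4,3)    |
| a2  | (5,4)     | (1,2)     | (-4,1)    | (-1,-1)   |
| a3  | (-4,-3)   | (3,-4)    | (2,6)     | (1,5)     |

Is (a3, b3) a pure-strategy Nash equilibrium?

Holding Country 2 at b3: Country 1 gets 2 from a3, versus 0 from a1, -4 from a2. No profitable deviation for Country 1.
Holding Country 1 at a3: Country 2 gets 6 from b3, versus -3 from b1, -4 from b2, 5 from b4. No profitable deviation for Country 2 either.

Yes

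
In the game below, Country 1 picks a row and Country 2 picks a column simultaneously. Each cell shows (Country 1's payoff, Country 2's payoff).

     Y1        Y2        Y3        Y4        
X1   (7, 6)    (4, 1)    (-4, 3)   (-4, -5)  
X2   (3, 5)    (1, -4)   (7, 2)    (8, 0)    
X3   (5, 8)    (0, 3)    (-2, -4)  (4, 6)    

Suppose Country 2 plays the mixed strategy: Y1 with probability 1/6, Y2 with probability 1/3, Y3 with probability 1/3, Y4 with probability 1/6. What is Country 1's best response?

Country 1's best reply maximizes expected payoff against the mix.
X1: (1/6)·7 + (1/3)·4 + (1/3)·(-4) + (1/6)·(-4) = 1/2
X2: (1/6)·3 + (1/3)·1 + (1/3)·7 + (1/6)·8 = 9/2
X3: (1/6)·5 + (1/3)·0 + (1/3)·(-2) + (1/6)·4 = 5/6
Highest expected payoff is 9/2, from X2.

X2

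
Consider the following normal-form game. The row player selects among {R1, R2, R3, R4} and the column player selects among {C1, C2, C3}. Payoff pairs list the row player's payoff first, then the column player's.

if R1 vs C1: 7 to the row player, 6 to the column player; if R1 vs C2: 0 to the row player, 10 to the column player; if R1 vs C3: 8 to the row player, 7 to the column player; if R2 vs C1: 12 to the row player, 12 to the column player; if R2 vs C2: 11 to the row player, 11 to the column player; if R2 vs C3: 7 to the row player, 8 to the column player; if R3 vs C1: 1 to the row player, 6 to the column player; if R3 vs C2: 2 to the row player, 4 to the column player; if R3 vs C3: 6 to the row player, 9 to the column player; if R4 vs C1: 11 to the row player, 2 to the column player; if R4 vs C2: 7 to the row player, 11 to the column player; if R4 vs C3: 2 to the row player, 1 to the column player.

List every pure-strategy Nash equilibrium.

Check mutual best responses: a cell is a NE iff neither player can gain by unilaterally deviating.
The row player's best responses — vs C1: R2 (payoff 12); vs C2: R2 (payoff 11); vs C3: R1 (payoff 8).
The column player's best responses — vs R1: C2 (payoff 10); vs R2: C1 (payoff 12); vs R3: C3 (payoff 9); vs R4: C2 (payoff 11).
The only mutual best response is (R2, C1); neither player gains by switching there.

(R2, C1)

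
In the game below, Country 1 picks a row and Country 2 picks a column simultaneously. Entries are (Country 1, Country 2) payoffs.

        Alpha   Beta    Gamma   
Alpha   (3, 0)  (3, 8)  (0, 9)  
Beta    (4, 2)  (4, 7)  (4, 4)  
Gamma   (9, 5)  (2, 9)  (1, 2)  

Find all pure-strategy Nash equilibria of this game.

(Beta, Beta)

Find each player's best response to every opponent strategy; NE are the intersections.
Country 1's best responses — vs Alpha: Gamma (payoff 9); vs Beta: Beta (payoff 4); vs Gamma: Beta (payoff 4).
Country 2's best responses — vs Alpha: Gamma (payoff 9); vs Beta: Beta (payoff 7); vs Gamma: Beta (payoff 9).
The only mutual best response is (Beta, Beta); neither player gains by switching there.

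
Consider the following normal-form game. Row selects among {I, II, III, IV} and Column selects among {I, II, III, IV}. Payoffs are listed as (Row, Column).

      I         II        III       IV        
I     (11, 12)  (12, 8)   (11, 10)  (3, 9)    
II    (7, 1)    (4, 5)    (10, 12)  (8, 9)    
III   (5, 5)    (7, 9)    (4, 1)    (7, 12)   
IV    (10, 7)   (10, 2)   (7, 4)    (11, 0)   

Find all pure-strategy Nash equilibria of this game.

(I, I)

A profile is a Nash equilibrium when each player is best-responding to the other.
Row's best responses — vs I: I (payoff 11); vs II: I (payoff 12); vs III: I (payoff 11); vs IV: IV (payoff 11).
Column's best responses — vs I: I (payoff 12); vs II: III (payoff 12); vs III: IV (payoff 12); vs IV: I (payoff 7).
The only mutual best response is (I, I); neither player gains by switching there.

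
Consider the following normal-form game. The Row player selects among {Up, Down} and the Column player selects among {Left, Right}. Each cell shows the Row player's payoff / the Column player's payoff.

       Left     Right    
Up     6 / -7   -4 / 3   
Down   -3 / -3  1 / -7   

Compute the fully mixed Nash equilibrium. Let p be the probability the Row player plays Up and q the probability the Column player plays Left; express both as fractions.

In a mixed NE each player is indifferent between their pure strategies, so the opponent's mix sets the indifference.
The Column player indifferent between Left and Right: p·(-7) + (1−p)·(-3) = p·3 + (1−p)·(-7) ⟹ (-3) + (-4)p = (-7) + 10p ⟹ p = 2/7.
The Row player indifferent between Up and Down: q·6 + (1−q)·(-4) = q·(-3) + (1−q)·1 ⟹ (-4) + 10q = 1 + (-4)q ⟹ q = 5/14.

p = 2/7, q = 5/14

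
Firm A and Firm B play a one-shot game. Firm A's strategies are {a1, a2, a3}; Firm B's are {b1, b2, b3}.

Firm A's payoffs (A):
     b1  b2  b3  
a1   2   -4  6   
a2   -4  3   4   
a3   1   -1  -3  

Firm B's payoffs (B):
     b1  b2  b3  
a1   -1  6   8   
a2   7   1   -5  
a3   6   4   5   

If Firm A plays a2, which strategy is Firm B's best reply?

b1

With Firm A fixed at a2, Firm B's payoffs are: b1 → 7, b2 → 1, b3 → -5.
The maximum is 7, achieved by b1.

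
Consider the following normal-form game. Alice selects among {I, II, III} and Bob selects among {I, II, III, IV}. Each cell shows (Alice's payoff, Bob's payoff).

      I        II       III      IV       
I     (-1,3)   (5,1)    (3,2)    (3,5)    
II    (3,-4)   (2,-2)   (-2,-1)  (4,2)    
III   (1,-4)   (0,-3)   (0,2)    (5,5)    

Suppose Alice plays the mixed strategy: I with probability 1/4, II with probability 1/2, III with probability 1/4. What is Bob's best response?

IV

Compute Bob's expected payoff from each pure strategy against the given mix.
I: (1/4)·3 + (1/2)·(-4) + (1/4)·(-4) = -9/4
II: (1/4)·1 + (1/2)·(-2) + (1/4)·(-3) = -3/2
III: (1/4)·2 + (1/2)·(-1) + (1/4)·2 = 1/2
IV: (1/4)·5 + (1/2)·2 + (1/4)·5 = 7/2
Highest expected payoff is 7/2, from IV.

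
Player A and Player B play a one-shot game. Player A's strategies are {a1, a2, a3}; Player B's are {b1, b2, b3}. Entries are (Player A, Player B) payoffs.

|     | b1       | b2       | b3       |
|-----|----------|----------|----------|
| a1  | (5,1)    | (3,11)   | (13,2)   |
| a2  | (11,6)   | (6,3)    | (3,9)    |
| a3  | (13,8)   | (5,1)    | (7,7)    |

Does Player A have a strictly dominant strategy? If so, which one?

None

A strategy is strictly dominant if it gives Player A a strictly higher payoff than every other strategy, against every choice by the opponent.
a1 is not dominant: against b1, a2 gives 11 > 5.
a2 is not dominant: against b1, a3 gives 13 > 11.
a3 is not dominant: against b2, a2 gives 6 > 5.
No single strategy is best against every opponent action.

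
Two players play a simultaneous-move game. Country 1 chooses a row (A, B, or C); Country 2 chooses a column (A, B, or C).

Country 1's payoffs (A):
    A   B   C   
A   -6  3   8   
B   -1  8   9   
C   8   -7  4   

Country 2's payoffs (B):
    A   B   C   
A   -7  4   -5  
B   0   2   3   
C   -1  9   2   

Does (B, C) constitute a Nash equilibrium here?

Holding Country 2 at C: Country 1 gets 9 from B, versus 8 from A, 4 from C. No profitable deviation for Country 1.
Holding Country 1 at B: Country 2 gets 3 from C, versus 0 from A, 2 from B. No profitable deviation for Country 2 either.

Yes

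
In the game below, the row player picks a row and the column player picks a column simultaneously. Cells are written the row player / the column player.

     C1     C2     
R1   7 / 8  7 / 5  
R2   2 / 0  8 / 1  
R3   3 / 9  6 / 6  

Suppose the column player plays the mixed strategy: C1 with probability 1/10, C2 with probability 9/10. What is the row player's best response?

The row player's best reply maximizes expected payoff against the mix.
R1: (1/10)·7 + (9/10)·7 = 7
R2: (1/10)·2 + (9/10)·8 = 37/5
R3: (1/10)·3 + (9/10)·6 = 57/10
Highest expected payoff is 37/5, from R2.

R2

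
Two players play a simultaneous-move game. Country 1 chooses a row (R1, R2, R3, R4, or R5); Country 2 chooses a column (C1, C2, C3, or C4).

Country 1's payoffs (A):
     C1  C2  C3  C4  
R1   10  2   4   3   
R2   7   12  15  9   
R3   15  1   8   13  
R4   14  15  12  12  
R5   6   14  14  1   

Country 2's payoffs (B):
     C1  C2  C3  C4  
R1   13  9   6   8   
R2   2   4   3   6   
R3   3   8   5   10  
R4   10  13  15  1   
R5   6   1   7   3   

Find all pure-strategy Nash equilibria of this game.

Find each player's best response to every opponent strategy; NE are the intersections.
Country 1's best responses — vs C1: R3 (payoff 15); vs C2: R4 (payoff 15); vs C3: R2 (payoff 15); vs C4: R3 (payoff 13).
Country 2's best responses — vs R1: C1 (payoff 13); vs R2: C4 (payoff 6); vs R3: C4 (payoff 10); vs R4: C3 (payoff 15); vs R5: C3 (payoff 7).
The only mutual best response is (R3, C4); neither player gains by switching there.

(R3, C4)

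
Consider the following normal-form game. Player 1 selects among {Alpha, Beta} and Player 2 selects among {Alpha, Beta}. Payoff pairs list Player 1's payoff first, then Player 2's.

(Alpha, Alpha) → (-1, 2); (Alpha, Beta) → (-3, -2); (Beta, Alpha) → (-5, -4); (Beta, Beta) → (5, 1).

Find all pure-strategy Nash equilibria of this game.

(Alpha, Alpha) and (Beta, Beta)

A profile is a Nash equilibrium when each player is best-responding to the other.
Player 1's best responses — vs Alpha: Alpha (payoff -1); vs Beta: Beta (payoff 5).
Player 2's best responses — vs Alpha: Alpha (payoff 2); vs Beta: Beta (payoff 1).
Mutual best responses occur at (Alpha, Alpha) and (Beta, Beta); at each, neither player gains by switching.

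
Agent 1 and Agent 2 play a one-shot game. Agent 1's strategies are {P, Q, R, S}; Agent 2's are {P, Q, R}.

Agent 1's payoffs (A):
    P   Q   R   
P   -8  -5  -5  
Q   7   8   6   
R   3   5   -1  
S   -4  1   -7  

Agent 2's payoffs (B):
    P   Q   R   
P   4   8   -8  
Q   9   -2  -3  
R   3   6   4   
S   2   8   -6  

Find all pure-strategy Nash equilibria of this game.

Find each player's best response to every opponent strategy; NE are the intersections.
Agent 1's best responses — vs P: Q (payoff 7); vs Q: Q (payoff 8); vs R: Q (payoff 6).
Agent 2's best responses — vs P: Q (payoff 8); vs Q: P (payoff 9); vs R: Q (payoff 6); vs S: Q (payoff 8).
The only mutual best response is (Q, P); neither player gains by switching there.

(Q, P)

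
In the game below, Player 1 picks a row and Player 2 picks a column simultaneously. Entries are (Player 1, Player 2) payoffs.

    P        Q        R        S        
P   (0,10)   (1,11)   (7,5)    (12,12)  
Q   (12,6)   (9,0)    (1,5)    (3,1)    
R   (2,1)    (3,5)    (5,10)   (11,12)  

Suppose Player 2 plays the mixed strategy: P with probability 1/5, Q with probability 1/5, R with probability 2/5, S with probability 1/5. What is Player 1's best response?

P

Player 1's best reply maximizes expected payoff against the mix.
P: (1/5)·0 + (1/5)·1 + (2/5)·7 + (1/5)·12 = 27/5
Q: (1/5)·12 + (1/5)·9 + (2/5)·1 + (1/5)·3 = 26/5
R: (1/5)·2 + (1/5)·3 + (2/5)·5 + (1/5)·11 = 26/5
Highest expected payoff is 27/5, from P.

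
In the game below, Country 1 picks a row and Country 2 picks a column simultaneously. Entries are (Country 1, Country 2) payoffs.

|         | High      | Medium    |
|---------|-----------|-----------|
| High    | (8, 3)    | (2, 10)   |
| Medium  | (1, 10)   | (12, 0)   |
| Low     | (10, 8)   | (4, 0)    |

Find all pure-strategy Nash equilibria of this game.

A profile is a Nash equilibrium when each player is best-responding to the other.
Country 1's best responses — vs High: Low (payoff 10); vs Medium: Medium (payoff 12).
Country 2's best responses — vs High: Medium (payoff 10); vs Medium: High (payoff 10); vs Low: High (payoff 8).
The only mutual best response is (Low, High); neither player gains by switching there.

(Low, High)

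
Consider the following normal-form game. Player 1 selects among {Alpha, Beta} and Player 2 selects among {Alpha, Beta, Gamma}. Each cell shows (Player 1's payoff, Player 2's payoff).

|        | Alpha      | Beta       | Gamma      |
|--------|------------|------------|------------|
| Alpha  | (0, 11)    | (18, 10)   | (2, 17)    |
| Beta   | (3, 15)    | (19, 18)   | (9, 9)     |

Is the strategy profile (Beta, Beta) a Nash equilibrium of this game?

Yes

Holding Player 2 at Beta: Player 1 gets 19 from Beta, versus 18 from Alpha. No profitable deviation for Player 1.
Holding Player 1 at Beta: Player 2 gets 18 from Beta, versus 15 from Alpha, 9 from Gamma. No profitable deviation for Player 2 either.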